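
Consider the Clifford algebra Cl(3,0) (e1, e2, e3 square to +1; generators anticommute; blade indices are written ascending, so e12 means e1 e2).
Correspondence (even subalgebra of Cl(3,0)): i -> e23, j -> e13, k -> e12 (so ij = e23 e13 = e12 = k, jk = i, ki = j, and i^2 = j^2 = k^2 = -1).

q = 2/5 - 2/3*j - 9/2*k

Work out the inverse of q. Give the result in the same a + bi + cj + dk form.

In blades: q = 2/5 - 9/2*e12 - 2/3*e13.
With qbar = 2/5 + 9/2*e12 + 2/3*e13 (scalar fixed, mapped units negated), q qbar = 18769/900 (the sum of squared coefficients), so q^-1 = qbar / (18769/900) = 360/18769 + 4050/18769*e12 + 600/18769*e13; translating back:
Answer: 360/18769 + 600/18769*j + 4050/18769*k


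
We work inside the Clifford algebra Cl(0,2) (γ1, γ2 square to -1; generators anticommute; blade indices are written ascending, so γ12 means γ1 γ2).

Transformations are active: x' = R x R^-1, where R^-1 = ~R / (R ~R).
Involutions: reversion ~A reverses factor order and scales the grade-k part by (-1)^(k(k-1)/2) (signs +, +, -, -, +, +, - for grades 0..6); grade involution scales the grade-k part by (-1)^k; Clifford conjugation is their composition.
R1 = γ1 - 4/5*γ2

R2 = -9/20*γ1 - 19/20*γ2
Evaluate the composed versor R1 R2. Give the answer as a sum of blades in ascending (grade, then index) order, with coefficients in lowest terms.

Distribute over the terms of R1 (each basis-blade product reordered to ascending indices, repeated generators contracted through their squares):
(γ1) R2 = 9/20 - 19/20*γ12
(-4/5*γ2) R2 = -19/25 - 9/25*γ12
Summing the partial products and collecting blades:
Answer: -31/100 - 131/100*γ12


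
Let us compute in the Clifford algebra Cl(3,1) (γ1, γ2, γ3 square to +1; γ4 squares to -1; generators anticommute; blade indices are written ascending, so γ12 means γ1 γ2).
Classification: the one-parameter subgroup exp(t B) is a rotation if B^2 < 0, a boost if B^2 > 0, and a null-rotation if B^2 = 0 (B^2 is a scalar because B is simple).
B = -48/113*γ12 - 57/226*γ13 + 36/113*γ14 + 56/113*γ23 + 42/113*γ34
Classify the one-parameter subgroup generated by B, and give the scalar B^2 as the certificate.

B^2 term by term: the squares give (-48/113)^2*(γ12)^2 + (-57/226)^2*(γ13)^2 + (36/113)^2*(γ14)^2 + (56/113)^2*(γ23)^2 + (42/113)^2*(γ34)^2 = 2304/12769*(-1) + 3249/51076*(-1) + 1296/12769*(+1) + 3136/12769*(-1) + 1764/12769*(+1) = -1/4 (each basis 2-blade squares to minus the product of its generators' squares); cross terms between blades sharing an index anticommute and cancel; the commuting (index-disjoint) pairs give grade-4 terms 2*c*c'*(blade product), which cancel blade by blade — γ1234: -4032/12769 + 4032/12769 = 0 — confirming B is simple. So B^2 = -1/4.
Answer: rotation, certificate B^2 = -1/4. Check the certificate: B^2 = -1/4, and that sign is decisive whatever form B takes.


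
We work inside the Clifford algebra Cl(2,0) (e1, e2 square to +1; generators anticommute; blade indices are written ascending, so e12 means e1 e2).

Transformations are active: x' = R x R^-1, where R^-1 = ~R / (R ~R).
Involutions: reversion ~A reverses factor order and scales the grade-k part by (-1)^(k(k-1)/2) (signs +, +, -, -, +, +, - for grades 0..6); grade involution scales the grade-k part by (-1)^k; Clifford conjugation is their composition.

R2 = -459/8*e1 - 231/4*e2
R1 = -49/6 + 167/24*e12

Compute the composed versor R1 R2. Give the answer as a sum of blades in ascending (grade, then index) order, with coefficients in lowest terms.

Distribute over the terms of R1 (each basis-blade product reordered to ascending indices, repeated generators contracted through their squares):
(-49/6) R2 = 7497/16*e1 + 3773/8*e2
(167/24*e12) R2 = -12859/32*e1 + 25551/64*e2
Summing the partial products and collecting blades:
Answer: 2135/32*e1 + 55735/64*e2


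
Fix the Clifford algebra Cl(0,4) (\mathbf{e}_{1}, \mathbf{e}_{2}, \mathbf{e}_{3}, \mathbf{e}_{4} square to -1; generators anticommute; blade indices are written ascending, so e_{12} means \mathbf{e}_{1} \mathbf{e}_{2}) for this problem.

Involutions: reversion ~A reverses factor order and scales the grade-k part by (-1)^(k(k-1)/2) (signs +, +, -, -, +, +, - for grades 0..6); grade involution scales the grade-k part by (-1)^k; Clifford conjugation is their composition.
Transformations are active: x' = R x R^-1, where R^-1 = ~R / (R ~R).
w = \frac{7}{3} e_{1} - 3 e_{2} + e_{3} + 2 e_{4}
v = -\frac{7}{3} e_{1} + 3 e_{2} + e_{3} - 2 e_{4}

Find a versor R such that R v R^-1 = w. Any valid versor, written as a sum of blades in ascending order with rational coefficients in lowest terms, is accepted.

Take R = v + w = 2 e_{3}. Because q(v) = q(w) = -\frac{175}{9}, conjugation by R sends v exactly to w.
Answer: 2 e_{3}


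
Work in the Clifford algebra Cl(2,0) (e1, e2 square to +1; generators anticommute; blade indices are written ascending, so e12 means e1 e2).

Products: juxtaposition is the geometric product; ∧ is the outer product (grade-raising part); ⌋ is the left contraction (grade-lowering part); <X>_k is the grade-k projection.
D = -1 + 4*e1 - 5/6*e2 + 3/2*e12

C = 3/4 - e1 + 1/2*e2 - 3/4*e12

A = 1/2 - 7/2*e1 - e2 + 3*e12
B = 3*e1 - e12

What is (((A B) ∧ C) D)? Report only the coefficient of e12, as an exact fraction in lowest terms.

step 1: -15/2 + 1/2*e1 - 11/2*e2 + 5/2*e12
step 2: -45/8 + 63/8*e1 - 63/8*e2 + 9/4*e12
step 3: 645/16 - 327/16*e1 + 123/8*e2 + 57/4*e12
Answer: 57/4


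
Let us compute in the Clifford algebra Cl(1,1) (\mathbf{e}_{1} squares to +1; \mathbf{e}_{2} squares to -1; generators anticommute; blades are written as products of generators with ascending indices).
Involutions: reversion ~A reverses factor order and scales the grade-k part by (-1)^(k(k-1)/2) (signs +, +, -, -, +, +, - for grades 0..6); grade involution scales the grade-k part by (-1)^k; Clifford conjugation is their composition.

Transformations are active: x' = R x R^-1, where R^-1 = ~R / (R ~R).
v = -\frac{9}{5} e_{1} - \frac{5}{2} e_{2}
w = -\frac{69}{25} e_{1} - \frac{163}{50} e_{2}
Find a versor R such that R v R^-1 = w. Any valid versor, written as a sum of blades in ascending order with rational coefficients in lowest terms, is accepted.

The midline construction: v and w both square to -\frac{301}{100}, so reflecting in their sum -\frac{114}{25} e_{1} - \frac{144}{25} e_{2} exchanges them.
Answer: -\frac{114}{25} e_{1} - \frac{144}{25} e_{2}


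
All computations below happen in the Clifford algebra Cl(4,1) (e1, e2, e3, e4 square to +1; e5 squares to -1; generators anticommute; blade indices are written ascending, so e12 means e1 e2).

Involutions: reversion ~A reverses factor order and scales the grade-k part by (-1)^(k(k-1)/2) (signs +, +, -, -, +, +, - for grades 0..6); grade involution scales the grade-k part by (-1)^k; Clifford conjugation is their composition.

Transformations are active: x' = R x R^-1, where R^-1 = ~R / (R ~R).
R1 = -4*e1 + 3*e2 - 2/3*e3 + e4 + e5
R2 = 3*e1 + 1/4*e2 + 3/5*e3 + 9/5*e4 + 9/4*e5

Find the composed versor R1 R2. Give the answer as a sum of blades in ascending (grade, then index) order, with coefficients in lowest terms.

Distribute over the terms of R1 (each basis-blade product reordered to ascending indices, repeated generators contracted through their squares):
(-4*e1) R2 = -12 - e12 - 12/5*e13 - 36/5*e14 - 9*e15
(3*e2) R2 = 3/4 - 9*e12 + 9/5*e23 + 27/5*e24 + 27/4*e25
(-2/3*e3) R2 = -2/5 + 2*e13 + 1/6*e23 - 6/5*e34 - 3/2*e35
(e4) R2 = 9/5 - 3*e14 - 1/4*e24 - 3/5*e34 + 9/4*e45
(e5) R2 = -9/4 - 3*e15 - 1/4*e25 - 3/5*e35 - 9/5*e45
Summing the partial products and collecting blades:
Answer: -121/10 - 10*e12 - 2/5*e13 - 51/5*e14 - 12*e15 + 59/30*e23 + 103/20*e24 + 13/2*e25 - 9/5*e34 - 21/10*e35 + 9/20*e45


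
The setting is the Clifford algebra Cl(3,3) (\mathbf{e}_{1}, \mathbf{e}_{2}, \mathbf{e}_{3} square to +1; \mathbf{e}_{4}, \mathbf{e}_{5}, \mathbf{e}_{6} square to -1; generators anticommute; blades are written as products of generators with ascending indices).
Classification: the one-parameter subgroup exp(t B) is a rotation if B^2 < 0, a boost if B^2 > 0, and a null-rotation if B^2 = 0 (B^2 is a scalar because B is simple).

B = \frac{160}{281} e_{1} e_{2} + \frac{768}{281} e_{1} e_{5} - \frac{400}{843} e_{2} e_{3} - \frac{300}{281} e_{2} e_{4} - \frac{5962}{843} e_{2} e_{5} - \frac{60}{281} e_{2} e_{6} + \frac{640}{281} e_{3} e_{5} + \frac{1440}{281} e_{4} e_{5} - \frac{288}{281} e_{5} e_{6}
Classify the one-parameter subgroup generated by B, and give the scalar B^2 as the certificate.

B^2 term by term: the squares give (\frac{160}{281})^2*(e_{1} e_{2})^2 + (\frac{768}{281})^2*(e_{1} e_{5})^2 + (-\frac{400}{843})^2*(e_{2} e_{3})^2 + (-\frac{300}{281})^2*(e_{2} e_{4})^2 + (-\frac{5962}{843})^2*(e_{2} e_{5})^2 + (-\frac{60}{281})^2*(e_{2} e_{6})^2 + (\frac{640}{281})^2*(e_{3} e_{5})^2 + (\frac{1440}{281})^2*(e_{4} e_{5})^2 + (-\frac{288}{281})^2*(e_{5} e_{6})^2 = \frac{25600}{78961}*(-1) + \frac{589824}{78961}*(+1) + \frac{160000}{710649}*(-1) + \frac{90000}{78961}*(+1) + \frac{35545444}{710649}*(+1) + \frac{3600}{78961}*(+1) + \frac{409600}{78961}*(+1) + \frac{2073600}{78961}*(-1) + \frac{82944}{78961}*(-1) = 36 (each basis 2-blade squares to minus the product of its generators' squares); cross terms between blades sharing an index anticommute and cancel; the commuting (index-disjoint) pairs give grade-4 terms 2*c*c'*(blade product), which cancel blade by blade — e_{1} e_{2} e_{3} e_{5}: \frac{204800}{78961} - \frac{204800}{78961} = 0; e_{1} e_{2} e_{4} e_{5}: \frac{460800}{78961} - \frac{460800}{78961} = 0; e_{1} e_{2} e_{5} e_{6}: -\frac{92160}{78961} + \frac{92160}{78961} = 0; e_{2} e_{3} e_{4} e_{5}: -\frac{384000}{78961} + \frac{384000}{78961} = 0; e_{2} e_{3} e_{5} e_{6}: \frac{76800}{78961} - \frac{76800}{78961} = 0; e_{2} e_{4} e_{5} e_{6}: \frac{172800}{78961} - \frac{172800}{78961} = 0 — confirming B is simple. So B^2 = 36.
Answer: boost, certificate B^2 = 36. Certificate logic: 36 is a conjugation-invariant scalar, so its sign fixes rotation versus boost versus null-rotation outright.


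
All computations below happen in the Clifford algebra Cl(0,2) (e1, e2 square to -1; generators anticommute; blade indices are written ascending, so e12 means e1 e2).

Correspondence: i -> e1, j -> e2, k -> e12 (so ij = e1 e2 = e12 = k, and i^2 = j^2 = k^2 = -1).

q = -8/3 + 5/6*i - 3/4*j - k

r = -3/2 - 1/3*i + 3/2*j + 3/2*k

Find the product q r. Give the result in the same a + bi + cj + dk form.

In blades: q = -8/3 + 5/6*e1 - 3/4*e2 - e12, r = -3/2 - 1/3*e1 + 3/2*e2 + 3/2*e12.
Distribute q over r term by term (generator squares from the signature, products reordered to ascending indices): (-8/3)*r = 4 + 8/9*e1 - 4*e2 - 4*e12; (5/6*e1)*r = 5/18 - 5/4*e1 - 5/4*e2 + 5/4*e12; (-3/4*e2)*r = 9/8 - 9/8*e1 + 9/8*e2 - 1/4*e12; (-e12)*r = 3/2 + 3/2*e1 + 1/3*e2 + 3/2*e12.
Sum: 497/72 + 1/72*e1 - 91/24*e2 - 3/2*e12; translating back through the correspondence:
Answer: 497/72 + 1/72*i - 91/24*j - 3/2*k


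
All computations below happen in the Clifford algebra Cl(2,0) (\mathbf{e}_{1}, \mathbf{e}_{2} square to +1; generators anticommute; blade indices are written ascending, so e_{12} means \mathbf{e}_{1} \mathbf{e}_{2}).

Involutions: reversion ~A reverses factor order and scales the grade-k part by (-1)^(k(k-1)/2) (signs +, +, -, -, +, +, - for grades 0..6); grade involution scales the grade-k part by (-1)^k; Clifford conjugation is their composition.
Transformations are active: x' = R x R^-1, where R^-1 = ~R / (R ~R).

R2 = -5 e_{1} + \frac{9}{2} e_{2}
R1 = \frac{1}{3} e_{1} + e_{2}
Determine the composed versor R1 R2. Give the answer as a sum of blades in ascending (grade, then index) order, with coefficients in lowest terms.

Distribute over the terms of R1 (each basis-blade product reordered to ascending indices, repeated generators contracted through their squares):
(\frac{1}{3} e_{1}) R2 = -\frac{5}{3} + \frac{3}{2} e_{12}
(e_{2}) R2 = \frac{9}{2} + 5 e_{12}
Summing the partial products and collecting blades:
Answer: \frac{17}{6} + \frac{13}{2} e_{12}


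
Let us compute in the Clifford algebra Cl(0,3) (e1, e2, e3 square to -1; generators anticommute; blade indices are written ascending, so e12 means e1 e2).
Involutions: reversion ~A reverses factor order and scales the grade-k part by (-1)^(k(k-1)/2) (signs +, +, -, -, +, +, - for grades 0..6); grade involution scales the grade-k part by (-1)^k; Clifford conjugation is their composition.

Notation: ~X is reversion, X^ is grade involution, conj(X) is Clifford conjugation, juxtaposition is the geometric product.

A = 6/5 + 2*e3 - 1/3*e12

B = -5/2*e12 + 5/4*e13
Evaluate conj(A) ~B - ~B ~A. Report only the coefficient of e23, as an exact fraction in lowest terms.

first term: -5/6 + 5/2*e1 + 3*e12 - 3/2*e13 - 5/12*e23 - 5*e123
second term: -5/6 + 5/2*e1 + 3*e12 - 3/2*e13 + 5/12*e23 + 5*e123
Answer: -5/6


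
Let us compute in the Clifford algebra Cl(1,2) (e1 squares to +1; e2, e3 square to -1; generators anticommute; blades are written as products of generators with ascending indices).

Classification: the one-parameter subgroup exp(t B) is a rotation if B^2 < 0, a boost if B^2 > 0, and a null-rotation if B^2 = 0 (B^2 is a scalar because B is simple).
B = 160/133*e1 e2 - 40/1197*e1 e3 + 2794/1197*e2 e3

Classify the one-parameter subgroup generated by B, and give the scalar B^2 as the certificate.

B^2 term by term: the squares give (160/133)^2*(e1 e2)^2 + (-40/1197)^2*(e1 e3)^2 + (2794/1197)^2*(e2 e3)^2 = 25600/17689*(+1) + 1600/1432809*(+1) + 7806436/1432809*(-1) = -4 (each basis 2-blade squares to minus the product of its generators' squares); cross terms between blades sharing an index anticommute and cancel. So B^2 = -4.
Answer: rotation, certificate B^2 = -4. Why this suffices: the scalar -4 survives any versor conjugation, so its sign alone determines the class however B is presented.


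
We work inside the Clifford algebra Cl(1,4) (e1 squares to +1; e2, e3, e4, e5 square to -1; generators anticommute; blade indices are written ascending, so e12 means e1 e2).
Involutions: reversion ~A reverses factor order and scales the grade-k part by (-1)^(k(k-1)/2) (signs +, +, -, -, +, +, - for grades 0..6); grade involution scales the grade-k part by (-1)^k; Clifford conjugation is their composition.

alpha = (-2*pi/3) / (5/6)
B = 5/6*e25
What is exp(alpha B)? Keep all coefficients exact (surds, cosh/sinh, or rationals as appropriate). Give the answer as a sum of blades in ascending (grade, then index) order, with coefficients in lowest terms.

B^2 = (5/6)^2*(e25)^2 = 25/36*(-1) = -25/36 (a basis 2-blade squares to minus the product of its generators' squares).
B^2 = -25/36 — a negative square means the series sums to a rotation: l = 5/6, alpha*l = -2*pi/3, so exp(alpha B) = cos(-2*pi/3) + (sin(-2*pi/3)/(5/6))*B = -1/2 + (-3*sqrt(3)/5)*B.
Answer: -1/2 - sqrt(3)/2*e25


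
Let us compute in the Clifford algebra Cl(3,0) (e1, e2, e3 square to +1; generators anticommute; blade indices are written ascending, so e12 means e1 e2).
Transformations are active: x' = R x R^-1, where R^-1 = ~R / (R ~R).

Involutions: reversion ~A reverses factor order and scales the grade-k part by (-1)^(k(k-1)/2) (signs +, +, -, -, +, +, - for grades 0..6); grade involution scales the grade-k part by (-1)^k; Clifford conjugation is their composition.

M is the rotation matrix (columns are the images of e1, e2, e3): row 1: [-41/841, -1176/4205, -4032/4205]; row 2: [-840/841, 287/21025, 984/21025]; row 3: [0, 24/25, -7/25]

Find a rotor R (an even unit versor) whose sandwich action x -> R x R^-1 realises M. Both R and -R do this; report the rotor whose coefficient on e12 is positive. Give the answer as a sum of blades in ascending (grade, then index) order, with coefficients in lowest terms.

Method: write R = a + b12*e12 + b13*e13 + b23*e23 with a^2 + b12^2 + b13^2 + b23^2 = 1 (so R^-1 = ~R). Expanding the columns R e_j ~R gives tr M = 4a^2 - 1 and, from the antisymmetric part, M21 - M12 = -4a*b12, M13 - M31 = 4a*b13, M32 - M23 = -4a*b23.
Here tr M = -265/841, so a^2 = (1 + tr M)/4 = 144/841 and a = ±12/29. Taking a = 12/29: M21 - M12 = -3024/4205, M13 - M31 = -4032/4205, M32 - M23 = 768/841, giving b12 = 63/145, b13 = -84/145, b23 = -16/29, i.e. R = 12/29 + 63/145*e12 - 84/145*e13 - 16/29*e23.
Its e12 coefficient is already positive.
Answer: 12/29 + 63/145*e12 - 84/145*e13 - 16/29*e23. Recall the cover is two-to-one: with M of trace -265/841, both preimages act alike, and the stated e12 sign chooses the sheet.


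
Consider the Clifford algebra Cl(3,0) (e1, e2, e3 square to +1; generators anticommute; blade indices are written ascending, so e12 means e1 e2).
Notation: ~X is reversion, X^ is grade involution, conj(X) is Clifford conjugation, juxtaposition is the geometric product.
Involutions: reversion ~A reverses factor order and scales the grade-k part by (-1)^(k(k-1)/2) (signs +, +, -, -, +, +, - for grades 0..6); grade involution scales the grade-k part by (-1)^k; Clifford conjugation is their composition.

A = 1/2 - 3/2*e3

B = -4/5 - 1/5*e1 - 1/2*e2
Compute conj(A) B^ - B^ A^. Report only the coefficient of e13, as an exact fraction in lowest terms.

first term: -2/5 + 1/10*e1 + 1/4*e2 - 6/5*e3 - 3/10*e13 - 3/4*e23
second term: -2/5 + 1/10*e1 + 1/4*e2 - 6/5*e3 + 3/10*e13 + 3/4*e23
Answer: -3/5


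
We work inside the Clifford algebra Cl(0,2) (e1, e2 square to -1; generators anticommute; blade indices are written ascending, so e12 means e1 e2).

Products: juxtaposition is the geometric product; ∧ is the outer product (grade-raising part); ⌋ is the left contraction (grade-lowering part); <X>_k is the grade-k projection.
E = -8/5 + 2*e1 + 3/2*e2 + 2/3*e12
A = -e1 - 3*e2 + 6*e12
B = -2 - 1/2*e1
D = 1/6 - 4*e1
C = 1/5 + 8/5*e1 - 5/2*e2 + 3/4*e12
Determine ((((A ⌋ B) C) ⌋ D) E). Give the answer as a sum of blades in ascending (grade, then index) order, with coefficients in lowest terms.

step 1: -1/2
step 2: -1/10 - 4/5*e1 + 5/4*e2 - 3/8*e12
step 3: -193/60 + 2/5*e1
step 4: 326/75 - 1061/150*e1 - 611/120*e2 - 139/90*e12
Answer: 326/75 - 1061/150*e1 - 611/120*e2 - 139/90*e12


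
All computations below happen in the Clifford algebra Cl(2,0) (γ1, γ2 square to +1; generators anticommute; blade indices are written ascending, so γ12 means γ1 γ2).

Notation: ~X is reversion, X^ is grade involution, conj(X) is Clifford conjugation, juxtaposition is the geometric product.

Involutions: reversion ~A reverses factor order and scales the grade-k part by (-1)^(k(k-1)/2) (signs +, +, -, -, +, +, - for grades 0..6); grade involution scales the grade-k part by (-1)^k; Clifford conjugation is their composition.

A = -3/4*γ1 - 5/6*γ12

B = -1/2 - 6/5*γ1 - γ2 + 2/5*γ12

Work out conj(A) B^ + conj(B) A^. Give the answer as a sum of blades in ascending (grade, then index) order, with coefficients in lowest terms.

first term: 17/30 + 11/24*γ1 - 7/10*γ2 + 1/3*γ12
second term: 17/30 + 11/24*γ1 - 7/10*γ2 - 1/3*γ12
Answer: 17/15 + 11/12*γ1 - 7/5*γ2


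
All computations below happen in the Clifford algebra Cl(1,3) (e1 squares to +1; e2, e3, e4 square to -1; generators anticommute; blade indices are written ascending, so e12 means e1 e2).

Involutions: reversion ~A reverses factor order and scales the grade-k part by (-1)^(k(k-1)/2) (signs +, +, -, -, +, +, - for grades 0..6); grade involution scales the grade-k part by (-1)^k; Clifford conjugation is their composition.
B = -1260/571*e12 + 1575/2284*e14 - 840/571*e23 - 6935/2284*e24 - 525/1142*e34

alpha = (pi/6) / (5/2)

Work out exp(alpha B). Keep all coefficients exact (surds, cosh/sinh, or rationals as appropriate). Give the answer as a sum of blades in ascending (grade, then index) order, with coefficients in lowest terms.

B^2 term by term: the squares give (-1260/571)^2*(e12)^2 + (1575/2284)^2*(e14)^2 + (-840/571)^2*(e23)^2 + (-6935/2284)^2*(e24)^2 + (-525/1142)^2*(e34)^2 = 1587600/326041*(+1) + 2480625/5216656*(+1) + 705600/326041*(-1) + 48094225/5216656*(-1) + 275625/1304164*(-1) = -25/4 (each basis 2-blade squares to minus the product of its generators' squares); cross terms between blades sharing an index anticommute and cancel; the commuting (index-disjoint) pairs give grade-4 terms 2*c*c'*(blade product), which cancel blade by blade — e1234: 661500/326041 - 661500/326041 = 0 — confirming B is simple. So B^2 = -25/4.
B^2 = -25/4 — circular case — the even/odd split gives cos and sin: l = 5/2, alpha*l = pi/6, so exp(alpha B) = cos(pi/6) + (sin(pi/6)/(5/2))*B = sqrt(3)/2 + (1/5)*B.
Answer: sqrt(3)/2 - 252/571*e12 + 315/2284*e14 - 168/571*e23 - 1387/2284*e24 - 105/1142*e34


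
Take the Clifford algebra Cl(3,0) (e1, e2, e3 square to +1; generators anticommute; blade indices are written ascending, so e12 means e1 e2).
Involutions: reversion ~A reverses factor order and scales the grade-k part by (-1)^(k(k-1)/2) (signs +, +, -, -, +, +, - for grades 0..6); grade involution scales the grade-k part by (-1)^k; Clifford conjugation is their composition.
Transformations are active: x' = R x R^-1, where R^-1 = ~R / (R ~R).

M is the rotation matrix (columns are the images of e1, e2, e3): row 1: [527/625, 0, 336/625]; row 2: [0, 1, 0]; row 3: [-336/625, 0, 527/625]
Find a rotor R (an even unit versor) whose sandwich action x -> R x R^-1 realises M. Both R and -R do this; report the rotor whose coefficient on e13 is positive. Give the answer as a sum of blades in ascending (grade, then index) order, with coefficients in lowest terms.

Method: write R = a + b12*e12 + b13*e13 + b23*e23 with a^2 + b12^2 + b13^2 + b23^2 = 1 (so R^-1 = ~R). Expanding the columns R e_j ~R gives tr M = 4a^2 - 1 and, from the antisymmetric part, M21 - M12 = -4a*b12, M13 - M31 = 4a*b13, M32 - M23 = -4a*b23.
Here tr M = 1679/625, so a^2 = (1 + tr M)/4 = 576/625 and a = ±24/25. Taking a = 24/25: M21 - M12 = 0, M13 - M31 = 672/625, M32 - M23 = 0, giving b12 = 0, b13 = 7/25, b23 = 0, i.e. R = 24/25 + 7/25*e13.
Its e13 coefficient is already positive.
Answer: 24/25 + 7/25*e13. Recall the cover is two-to-one: with M of trace 1679/625, both preimages act alike, and the stated e13 sign chooses the sheet.


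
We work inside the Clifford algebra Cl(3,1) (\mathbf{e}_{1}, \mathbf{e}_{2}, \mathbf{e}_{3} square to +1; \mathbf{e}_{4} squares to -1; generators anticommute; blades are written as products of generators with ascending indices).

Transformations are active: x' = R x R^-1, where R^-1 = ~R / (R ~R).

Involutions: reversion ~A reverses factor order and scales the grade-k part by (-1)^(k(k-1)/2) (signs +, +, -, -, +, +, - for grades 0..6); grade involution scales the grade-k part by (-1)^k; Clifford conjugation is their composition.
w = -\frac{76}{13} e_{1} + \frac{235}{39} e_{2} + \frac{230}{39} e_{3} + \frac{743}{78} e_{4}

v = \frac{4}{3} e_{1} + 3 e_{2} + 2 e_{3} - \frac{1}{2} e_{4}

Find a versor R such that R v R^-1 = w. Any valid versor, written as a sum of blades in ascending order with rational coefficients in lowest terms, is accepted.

The midline construction: v and w both square to \frac{523}{36}, so reflecting in their sum -\frac{176}{39} e_{1} + \frac{352}{39} e_{2} + \frac{308}{39} e_{3} + \frac{352}{39} e_{4} exchanges them.
Answer: -\frac{176}{39} e_{1} + \frac{352}{39} e_{2} + \frac{308}{39} e_{3} + \frac{352}{39} e_{4}


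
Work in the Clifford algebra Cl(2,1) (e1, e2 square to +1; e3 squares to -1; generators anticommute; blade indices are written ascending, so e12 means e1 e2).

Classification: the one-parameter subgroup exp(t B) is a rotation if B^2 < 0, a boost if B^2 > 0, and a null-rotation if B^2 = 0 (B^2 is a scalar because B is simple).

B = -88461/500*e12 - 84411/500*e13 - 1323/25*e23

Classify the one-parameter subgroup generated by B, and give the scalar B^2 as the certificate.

B^2 term by term: the squares give (-88461/500)^2*(e12)^2 + (-84411/500)^2*(e13)^2 + (-1323/25)^2*(e23)^2 = 7825348521/250000*(-1) + 7125216921/250000*(+1) + 1750329/625*(+1) = 0 (each basis 2-blade squares to minus the product of its generators' squares); cross terms between blades sharing an index anticommute and cancel. So B^2 = 0.
Answer: null-rotation, certificate B^2 = 0. The scalar 0 is the complete invariant here: its sign names the subgroup type.


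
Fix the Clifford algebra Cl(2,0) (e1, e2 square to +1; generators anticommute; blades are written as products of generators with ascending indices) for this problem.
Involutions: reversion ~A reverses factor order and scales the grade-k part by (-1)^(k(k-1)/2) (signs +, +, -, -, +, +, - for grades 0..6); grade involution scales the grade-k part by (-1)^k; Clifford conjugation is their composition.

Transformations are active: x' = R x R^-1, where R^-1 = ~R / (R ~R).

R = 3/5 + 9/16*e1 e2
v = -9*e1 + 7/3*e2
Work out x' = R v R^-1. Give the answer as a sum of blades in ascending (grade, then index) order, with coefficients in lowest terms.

~R = 3/5 - 9/16*e1 e2, and R ~R = 4329/6400, so R^-1 = ~R / (4329/6400).
R v = -327/80*e1 + 517/80*e2
Answer: 841/481*e1 + 13177/1443*e2


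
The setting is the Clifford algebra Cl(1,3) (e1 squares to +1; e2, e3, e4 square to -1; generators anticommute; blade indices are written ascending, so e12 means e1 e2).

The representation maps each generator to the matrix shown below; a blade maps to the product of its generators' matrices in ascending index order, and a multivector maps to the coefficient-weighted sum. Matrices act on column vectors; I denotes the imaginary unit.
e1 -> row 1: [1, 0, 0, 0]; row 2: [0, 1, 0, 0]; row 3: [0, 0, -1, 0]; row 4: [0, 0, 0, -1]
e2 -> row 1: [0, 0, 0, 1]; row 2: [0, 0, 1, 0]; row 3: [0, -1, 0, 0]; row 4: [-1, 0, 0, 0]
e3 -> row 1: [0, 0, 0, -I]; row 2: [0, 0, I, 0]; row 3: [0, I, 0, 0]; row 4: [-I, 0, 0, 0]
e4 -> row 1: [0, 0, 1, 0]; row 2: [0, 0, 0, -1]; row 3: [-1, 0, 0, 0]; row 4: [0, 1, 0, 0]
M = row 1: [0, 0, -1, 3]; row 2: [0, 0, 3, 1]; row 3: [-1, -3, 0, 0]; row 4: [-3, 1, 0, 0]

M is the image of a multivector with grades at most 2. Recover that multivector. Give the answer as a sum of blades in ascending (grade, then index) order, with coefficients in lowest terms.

Method: the blade images are trace-orthogonal — tr(rho(e_A) rho(e_B)^-1) = 4 if A = B and 0 otherwise — and rho(e_A)^-1 = (e_A)^2 * rho(e_A) with (e_A)^2 = +1 or -1, so the coefficient of e_A in the preimage is (e_A)^2 * tr(M rho(e_A))/4.
Nonzero projections over blades of grade <= 2: e2: (e2)^2 = -1, tr(M rho(e2)) = -12, coefficient 3; e14: (e14)^2 = +1, tr(M rho(e14)) = -4, coefficient -1. Every other blade of grade <= 2 projects to 0.
Answer: 3*e2 - e14


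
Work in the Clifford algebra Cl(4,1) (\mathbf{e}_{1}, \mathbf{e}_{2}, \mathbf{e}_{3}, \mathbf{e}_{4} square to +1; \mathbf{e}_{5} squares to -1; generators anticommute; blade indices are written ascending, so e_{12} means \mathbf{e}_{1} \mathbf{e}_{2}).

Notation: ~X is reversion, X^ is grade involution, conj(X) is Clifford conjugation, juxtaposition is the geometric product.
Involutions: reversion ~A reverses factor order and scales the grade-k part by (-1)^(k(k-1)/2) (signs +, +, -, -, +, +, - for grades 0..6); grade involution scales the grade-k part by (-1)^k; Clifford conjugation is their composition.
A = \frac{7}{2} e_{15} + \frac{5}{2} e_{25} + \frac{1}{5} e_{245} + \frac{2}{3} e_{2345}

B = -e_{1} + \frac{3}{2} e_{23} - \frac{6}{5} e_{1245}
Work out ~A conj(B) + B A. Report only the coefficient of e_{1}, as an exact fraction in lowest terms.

first term: -\frac{6}{25} e_{1} + \frac{7}{2} e_{5} + \frac{4}{5} e_{13} - 3 e_{14} + \frac{21}{5} e_{24} + \frac{15}{4} e_{35} + e_{45} - \frac{5}{2} e_{125} + \frac{3}{10} e_{345} + \frac{21}{4} e_{1235} + \frac{1}{5} e_{1245} + \frac{2}{3} e_{12345}
second term: -\frac{6}{25} e_{1} - \frac{7}{2} e_{5} - \frac{4}{5} e_{13} + 3 e_{14} - \frac{21}{5} e_{24} - \frac{15}{4} e_{35} - e_{45} - \frac{5}{2} e_{125} - \frac{3}{10} e_{345} + \frac{21}{4} e_{1235} - \frac{1}{5} e_{1245} - \frac{2}{3} e_{12345}
Answer: -\frac{12}{25}


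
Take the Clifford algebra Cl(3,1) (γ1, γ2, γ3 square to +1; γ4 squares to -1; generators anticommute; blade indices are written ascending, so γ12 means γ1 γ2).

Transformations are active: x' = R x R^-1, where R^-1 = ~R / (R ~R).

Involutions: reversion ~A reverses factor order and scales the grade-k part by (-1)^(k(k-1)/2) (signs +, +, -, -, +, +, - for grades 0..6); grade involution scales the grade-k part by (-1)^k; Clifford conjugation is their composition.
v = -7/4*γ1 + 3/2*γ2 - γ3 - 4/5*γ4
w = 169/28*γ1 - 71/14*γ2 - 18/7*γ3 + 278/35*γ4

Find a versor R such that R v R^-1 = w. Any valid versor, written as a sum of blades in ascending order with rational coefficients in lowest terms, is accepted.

Key observation: q(v) = q(w) = 2269/400 (sandwiches preserve the norm), so R = v + w = 30/7*γ1 - 25/7*γ2 - 25/7*γ3 + 50/7*γ4 works whenever it is invertible — the component of v along it is kept and (v - w)/2 reverses, sending v to w.
Answer: 30/7*γ1 - 25/7*γ2 - 25/7*γ3 + 50/7*γ4


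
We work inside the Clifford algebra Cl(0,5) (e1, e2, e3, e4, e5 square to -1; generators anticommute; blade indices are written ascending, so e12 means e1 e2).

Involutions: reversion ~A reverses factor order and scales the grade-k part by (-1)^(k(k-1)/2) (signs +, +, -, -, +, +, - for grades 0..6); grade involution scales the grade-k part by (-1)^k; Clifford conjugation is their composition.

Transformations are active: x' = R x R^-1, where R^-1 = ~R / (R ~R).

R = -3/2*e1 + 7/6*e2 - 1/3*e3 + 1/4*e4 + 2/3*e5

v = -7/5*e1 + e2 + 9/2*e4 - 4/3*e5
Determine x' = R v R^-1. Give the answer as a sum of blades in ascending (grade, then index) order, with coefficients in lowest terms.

~R = -3/2*e1 + 7/6*e2 - 1/3*e3 + 1/4*e4 + 2/3*e5, and R ~R = -203/48, so R^-1 = ~R / (-203/48).
R v = -1261/360 + 2/15*e12 - 7/15*e13 - 32/5*e14 + 44/15*e15 + 1/3*e23 + 5*e24 - 20/9*e25 - 3/2*e34 + 4/9*e35 - 10/3*e45
Answer: -1101/1015*e1 + 1217/1305*e2 - 5044/9135*e3 - 24883/6090*e4 + 22268/9135*e5


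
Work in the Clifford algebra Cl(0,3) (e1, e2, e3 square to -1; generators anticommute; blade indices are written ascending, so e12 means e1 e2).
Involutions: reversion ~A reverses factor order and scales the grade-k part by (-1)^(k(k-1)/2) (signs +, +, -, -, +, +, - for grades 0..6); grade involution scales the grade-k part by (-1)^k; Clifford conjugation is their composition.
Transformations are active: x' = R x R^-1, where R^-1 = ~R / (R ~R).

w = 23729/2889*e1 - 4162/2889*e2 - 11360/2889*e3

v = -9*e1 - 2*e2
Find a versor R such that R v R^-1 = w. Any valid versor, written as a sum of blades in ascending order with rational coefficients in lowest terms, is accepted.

Sketch: the shared square -85 makes R = v + w = -2272/2889*e1 - 9940/2889*e2 - 11360/2889*e3 the natural versor; its sandwich fixes that direction, negates (v - w)/2, and sends v to w.
Answer: -2272/2889*e1 - 9940/2889*e2 - 11360/2889*e3


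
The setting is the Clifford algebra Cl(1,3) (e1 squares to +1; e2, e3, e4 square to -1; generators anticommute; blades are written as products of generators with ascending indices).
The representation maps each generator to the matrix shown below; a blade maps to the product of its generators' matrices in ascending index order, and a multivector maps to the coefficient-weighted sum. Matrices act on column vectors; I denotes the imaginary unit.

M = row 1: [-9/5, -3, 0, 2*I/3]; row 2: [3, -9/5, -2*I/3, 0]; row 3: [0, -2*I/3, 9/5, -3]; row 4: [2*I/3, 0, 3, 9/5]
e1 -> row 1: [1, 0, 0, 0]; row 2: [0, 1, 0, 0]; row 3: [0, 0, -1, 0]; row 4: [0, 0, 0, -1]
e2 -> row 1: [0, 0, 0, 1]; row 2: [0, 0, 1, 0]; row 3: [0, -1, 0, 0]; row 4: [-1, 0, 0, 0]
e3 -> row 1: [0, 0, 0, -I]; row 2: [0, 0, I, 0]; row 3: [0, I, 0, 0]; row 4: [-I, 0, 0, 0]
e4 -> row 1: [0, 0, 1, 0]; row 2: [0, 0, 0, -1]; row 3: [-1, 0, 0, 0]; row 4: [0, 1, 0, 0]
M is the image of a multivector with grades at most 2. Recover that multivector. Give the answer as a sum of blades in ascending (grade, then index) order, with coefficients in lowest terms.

Method: the blade images are trace-orthogonal — tr(rho(e_A) rho(e_B)^-1) = 4 if A = B and 0 otherwise — and rho(e_A)^-1 = (e_A)^2 * rho(e_A) with (e_A)^2 = +1 or -1, so the coefficient of e_A in the preimage is (e_A)^2 * tr(M rho(e_A))/4.
Nonzero projections over blades of grade <= 2: e1: (e1)^2 = +1, tr(M rho(e1)) = -36/5, coefficient -9/5; e3: (e3)^2 = -1, tr(M rho(e3)) = 8/3, coefficient -2/3; e2 e4: (e2 e4)^2 = -1, tr(M rho(e2 e4)) = 12, coefficient -3. Every other blade of grade <= 2 projects to 0.
Answer: -9/5*e1 - 2/3*e3 - 3*e2 e4


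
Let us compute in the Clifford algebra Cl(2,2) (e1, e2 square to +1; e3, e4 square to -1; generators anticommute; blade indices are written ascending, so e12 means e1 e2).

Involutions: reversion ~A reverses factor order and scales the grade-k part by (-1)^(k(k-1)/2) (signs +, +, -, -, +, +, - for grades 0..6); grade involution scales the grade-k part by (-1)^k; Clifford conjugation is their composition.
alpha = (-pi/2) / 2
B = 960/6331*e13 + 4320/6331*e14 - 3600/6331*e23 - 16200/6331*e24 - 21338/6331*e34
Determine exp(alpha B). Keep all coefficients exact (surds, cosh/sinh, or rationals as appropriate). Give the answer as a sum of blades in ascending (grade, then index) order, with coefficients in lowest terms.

B^2 term by term: the squares give (960/6331)^2*(e13)^2 + (4320/6331)^2*(e14)^2 + (-3600/6331)^2*(e23)^2 + (-16200/6331)^2*(e24)^2 + (-21338/6331)^2*(e34)^2 = 921600/40081561*(+1) + 18662400/40081561*(+1) + 12960000/40081561*(+1) + 262440000/40081561*(+1) + 455310244/40081561*(-1) = -4 (each basis 2-blade squares to minus the product of its generators' squares); cross terms between blades sharing an index anticommute and cancel; the commuting (index-disjoint) pairs give grade-4 terms 2*c*c'*(blade product), which cancel blade by blade — e1234: 31104000/40081561 - 31104000/40081561 = 0 — confirming B is simple. So B^2 = -4.
B^2 = -4 — the negative square puts this in the circular regime; l = 2, alpha*l = -pi/2, so exp(alpha B) = cos(-pi/2) + (sin(-pi/2)/2)*B = 0 + (-1/2)*B.
Answer: -480/6331*e13 - 2160/6331*e14 + 1800/6331*e23 + 8100/6331*e24 + 10669/6331*e34


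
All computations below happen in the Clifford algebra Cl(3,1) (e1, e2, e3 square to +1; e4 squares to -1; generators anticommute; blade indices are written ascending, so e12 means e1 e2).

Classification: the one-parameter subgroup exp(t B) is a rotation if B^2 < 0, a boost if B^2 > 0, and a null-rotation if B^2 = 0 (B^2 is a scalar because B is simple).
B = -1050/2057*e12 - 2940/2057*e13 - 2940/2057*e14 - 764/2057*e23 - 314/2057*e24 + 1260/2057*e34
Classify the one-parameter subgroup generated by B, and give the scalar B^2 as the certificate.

B^2 term by term: the squares give (-1050/2057)^2*(e12)^2 + (-2940/2057)^2*(e13)^2 + (-2940/2057)^2*(e14)^2 + (-764/2057)^2*(e23)^2 + (-314/2057)^2*(e24)^2 + (1260/2057)^2*(e34)^2 = 1102500/4231249*(-1) + 8643600/4231249*(-1) + 8643600/4231249*(+1) + 583696/4231249*(-1) + 98596/4231249*(+1) + 1587600/4231249*(+1) = 0 (each basis 2-blade squares to minus the product of its generators' squares); cross terms between blades sharing an index anticommute and cancel; the commuting (index-disjoint) pairs give grade-4 terms 2*c*c'*(blade product), which cancel blade by blade — e1234: -2646000/4231249 - 1846320/4231249 + 4492320/4231249 = 0 — confirming B is simple. So B^2 = 0.
Answer: null-rotation, certificate B^2 = 0. Certificate logic: 0 is a conjugation-invariant scalar, so its sign fixes rotation versus boost versus null-rotation outright.


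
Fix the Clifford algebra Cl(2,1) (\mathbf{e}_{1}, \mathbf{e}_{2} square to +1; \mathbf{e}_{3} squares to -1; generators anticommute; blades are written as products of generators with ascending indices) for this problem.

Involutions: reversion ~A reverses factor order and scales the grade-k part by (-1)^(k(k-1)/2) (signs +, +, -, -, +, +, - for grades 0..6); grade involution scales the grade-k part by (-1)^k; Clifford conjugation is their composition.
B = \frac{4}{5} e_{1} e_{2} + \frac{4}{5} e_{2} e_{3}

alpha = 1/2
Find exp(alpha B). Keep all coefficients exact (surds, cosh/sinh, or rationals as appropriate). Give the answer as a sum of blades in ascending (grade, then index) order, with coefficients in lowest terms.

B^2 term by term: the squares give (\frac{4}{5})^2*(e_{1} e_{2})^2 + (\frac{4}{5})^2*(e_{2} e_{3})^2 = \frac{16}{25}*(-1) + \frac{16}{25}*(+1) = 0 (each basis 2-blade squares to minus the product of its generators' squares); cross terms between blades sharing an index anticommute and cancel. So B^2 = 0.
B^2 = 0, hence only two terms survive: exp(alpha B) = 1 + alpha B (parabolic case).
Answer: 1 + \frac{2}{5} e_{1} e_{2} + \frac{2}{5} e_{2} e_{3}


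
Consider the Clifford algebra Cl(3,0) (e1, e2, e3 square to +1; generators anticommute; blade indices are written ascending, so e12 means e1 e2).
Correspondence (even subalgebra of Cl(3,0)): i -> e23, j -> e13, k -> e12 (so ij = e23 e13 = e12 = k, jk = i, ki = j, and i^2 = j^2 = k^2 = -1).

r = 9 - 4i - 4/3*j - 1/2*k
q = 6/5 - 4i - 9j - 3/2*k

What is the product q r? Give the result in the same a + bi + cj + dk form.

In blades: q = 6/5 - 3/2*e12 - 9*e13 - 4*e23, r = 9 - 1/2*e12 - 4/3*e13 - 4*e23.
Distribute q over r term by term (generator squares from the signature, products reordered to ascending indices): (6/5)*r = 54/5 - 3/5*e12 - 8/5*e13 - 24/5*e23; (-3/2*e12)*r = -3/4 - 27/2*e12 + 6*e13 - 2*e23; (-9*e13)*r = -12 - 36*e12 - 81*e13 + 9/2*e23; (-4*e23)*r = -16 + 16/3*e12 - 2*e13 - 36*e23.
Sum: -359/20 - 1343/30*e12 - 393/5*e13 - 383/10*e23; translating back through the correspondence:
Answer: -359/20 - 383/10*i - 393/5*j - 1343/30*k


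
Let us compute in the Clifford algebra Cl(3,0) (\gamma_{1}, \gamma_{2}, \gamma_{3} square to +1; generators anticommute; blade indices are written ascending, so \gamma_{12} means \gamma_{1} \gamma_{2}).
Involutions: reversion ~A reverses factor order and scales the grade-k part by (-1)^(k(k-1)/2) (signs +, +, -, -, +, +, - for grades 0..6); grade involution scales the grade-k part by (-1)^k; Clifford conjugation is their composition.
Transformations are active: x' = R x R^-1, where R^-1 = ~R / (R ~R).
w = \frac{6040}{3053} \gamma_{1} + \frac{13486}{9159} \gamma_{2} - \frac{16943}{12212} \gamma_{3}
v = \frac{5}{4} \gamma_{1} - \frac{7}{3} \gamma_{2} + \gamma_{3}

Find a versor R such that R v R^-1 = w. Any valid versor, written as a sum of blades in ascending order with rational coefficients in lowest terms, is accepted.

The midline construction: v and w both square to \frac{1153}{144}, so reflecting in their sum \frac{39425}{12212} \gamma_{1} - \frac{7885}{9159} \gamma_{2} - \frac{4731}{12212} \gamma_{3} exchanges them.
Answer: \frac{39425}{12212} \gamma_{1} - \frac{7885}{9159} \gamma_{2} - \frac{4731}{12212} \gamma_{3}


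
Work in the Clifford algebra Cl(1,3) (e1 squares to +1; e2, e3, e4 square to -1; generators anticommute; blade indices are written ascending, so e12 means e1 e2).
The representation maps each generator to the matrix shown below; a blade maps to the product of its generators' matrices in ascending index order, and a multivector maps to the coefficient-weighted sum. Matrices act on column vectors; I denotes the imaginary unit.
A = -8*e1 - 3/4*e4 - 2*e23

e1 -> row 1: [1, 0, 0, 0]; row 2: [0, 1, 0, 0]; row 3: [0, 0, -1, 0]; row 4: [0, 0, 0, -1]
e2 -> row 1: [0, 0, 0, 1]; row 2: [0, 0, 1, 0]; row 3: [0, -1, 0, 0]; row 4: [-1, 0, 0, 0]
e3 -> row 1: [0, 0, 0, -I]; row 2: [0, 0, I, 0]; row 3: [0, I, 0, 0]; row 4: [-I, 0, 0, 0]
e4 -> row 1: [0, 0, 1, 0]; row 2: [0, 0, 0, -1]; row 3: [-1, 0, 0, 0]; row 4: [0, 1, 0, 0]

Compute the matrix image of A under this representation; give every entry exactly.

Bivector images (products of the table entries): rho(e23) = rho(e2)rho(e3) = row 1: [-I, 0, 0, 0]; row 2: [0, I, 0, 0]; row 3: [0, 0, -I, 0]; row 4: [0, 0, 0, I].
M = (-8)*rho(e1) + (-3/4)*rho(e4) + (-2)*rho(e23), summed entrywise:
Answer: row 1: [-8 + 2*I, 0, -3/4, 0]; row 2: [0, -8 - 2*I, 0, 3/4]; row 3: [3/4, 0, 8 + 2*I, 0]; row 4: [0, -3/4, 0, 8 - 2*I]


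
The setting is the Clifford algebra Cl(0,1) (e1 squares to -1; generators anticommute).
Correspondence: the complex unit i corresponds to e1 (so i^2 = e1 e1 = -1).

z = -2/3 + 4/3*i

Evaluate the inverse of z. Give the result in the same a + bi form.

In blades: z = -2/3 + 4/3*e1.
With qbar = -2/3 - 4/3*e1 (scalar fixed, mapped units negated), z qbar = 20/9 (the sum of squared coefficients), so z^-1 = qbar / (20/9) = -3/10 - 3/5*e1; translating back:
Answer: -3/10 - 3/5*i
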